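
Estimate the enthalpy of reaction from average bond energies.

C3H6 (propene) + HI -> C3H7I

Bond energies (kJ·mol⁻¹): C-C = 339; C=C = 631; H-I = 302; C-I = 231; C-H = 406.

Bonds broken (reactants):
  C-C: 1 × 339 = 339
  C-H: 6 × 406 = 2436
  C=C: 1 × 631 = 631
  H-I: 1 × 302 = 302
  Σ(broken) = 3708 kJ
Bonds formed (products):
  C-C: 2 × 339 = 678
  C-H: 7 × 406 = 2842
  C-I: 1 × 231 = 231
  Σ(formed) = 3751 kJ
ΔH = Σ(broken) − Σ(formed) = 3708 − 3751 = −43 kJ

ΔH ≈ −43 kJ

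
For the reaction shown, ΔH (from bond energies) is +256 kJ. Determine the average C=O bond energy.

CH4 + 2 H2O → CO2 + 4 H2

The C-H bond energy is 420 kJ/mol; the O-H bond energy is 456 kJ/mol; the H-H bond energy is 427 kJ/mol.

D(C=O) ≈ 770 kJ/mol

Let D be the C=O bond energy.
Σ(broken) = 4×420 + 4×456 = 3504
Σ(formed) = 2×D + 4×427 = 1708 + 2D
ΔH = Σ(broken) − Σ(formed) = (3504) − (1708 + 2D) = +1796 − 2D
Setting this equal to +256 kJ gives 2D = 1540, so D = 770 kJ/mol.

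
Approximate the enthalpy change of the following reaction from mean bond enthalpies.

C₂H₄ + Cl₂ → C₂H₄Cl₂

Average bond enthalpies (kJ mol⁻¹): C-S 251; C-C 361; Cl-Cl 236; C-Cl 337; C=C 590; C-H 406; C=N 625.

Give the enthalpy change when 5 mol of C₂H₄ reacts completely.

ΔH = −1045 kJ

Bonds broken (reactants):
  C-H: 4 × 406 = 1624
  C=C: 1 × 590 = 590
  Cl-Cl: 1 × 236 = 236
  Σ(broken) = 2450 kJ
Bonds formed (products):
  C-C: 1 × 361 = 361
  C-Cl: 2 × 337 = 674
  C-H: 4 × 406 = 1624
  Σ(formed) = 2659 kJ
ΔH = Σ(broken) − Σ(formed) = 2450 − 2659 = −209 kJ
For 5× the reaction as written: 5 × (−209) = −1045 kJ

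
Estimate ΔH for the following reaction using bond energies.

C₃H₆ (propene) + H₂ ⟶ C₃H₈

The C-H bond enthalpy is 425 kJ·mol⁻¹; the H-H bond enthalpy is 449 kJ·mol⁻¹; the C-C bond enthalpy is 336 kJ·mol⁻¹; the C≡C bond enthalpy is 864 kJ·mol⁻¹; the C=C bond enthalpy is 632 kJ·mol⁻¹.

Bonds broken (reactants):
  C-C: 1 × 336 = 336
  C-H: 6 × 425 = 2550
  C=C: 1 × 632 = 632
  H-H: 1 × 449 = 449
  Σ(broken) = 3967 kJ
Bonds formed (products):
  C-C: 2 × 336 = 672
  C-H: 8 × 425 = 3400
  Σ(formed) = 4072 kJ
ΔH = Σ(broken) − Σ(formed) = 3967 − 4072 = −105 kJ

ΔH ≈ −105 kJ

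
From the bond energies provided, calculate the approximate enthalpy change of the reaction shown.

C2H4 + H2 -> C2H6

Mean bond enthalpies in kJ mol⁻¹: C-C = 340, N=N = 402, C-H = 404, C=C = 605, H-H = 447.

Bonds broken (reactants):
  C-H: 4 × 404 = 1616
  C=C: 1 × 605 = 605
  H-H: 1 × 447 = 447
  Σ(broken) = 2668 kJ
Bonds formed (products):
  C-C: 1 × 340 = 340
  C-H: 6 × 404 = 2424
  Σ(formed) = 2764 kJ
ΔH = Σ(broken) − Σ(formed) = 2668 − 2764 = −96 kJ

ΔH ≈ −96 kJ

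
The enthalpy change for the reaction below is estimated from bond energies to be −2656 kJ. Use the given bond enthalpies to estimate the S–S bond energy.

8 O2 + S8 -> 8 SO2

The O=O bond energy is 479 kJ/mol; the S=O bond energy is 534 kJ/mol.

Let D be the S–S bond energy.
Σ(broken) = 8×479 + 8×D = 3832 + 8D
Σ(formed) = 16×534 = 8544
ΔH = Σ(broken) − Σ(formed) = (3832 + 8D) − (8544) = −4712 + 8D
Setting this equal to −2656 kJ gives 8D = 2056, so D = 257 kJ/mol.

D(S–S) ≈ 257 kJ/mol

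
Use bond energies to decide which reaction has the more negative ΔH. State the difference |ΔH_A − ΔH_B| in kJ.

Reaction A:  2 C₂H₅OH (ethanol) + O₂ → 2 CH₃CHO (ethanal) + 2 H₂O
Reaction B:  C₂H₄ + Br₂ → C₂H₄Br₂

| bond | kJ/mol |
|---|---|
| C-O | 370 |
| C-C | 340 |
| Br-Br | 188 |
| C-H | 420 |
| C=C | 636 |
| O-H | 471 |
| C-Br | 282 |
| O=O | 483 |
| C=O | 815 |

Reaction A, by 429 kJ

Reaction A:
  Bonds broken (reactants):
    C-C: 2 × 340 = 680
    C-H: 10 × 420 = 4200
    C-O: 2 × 370 = 740
    O-H: 2 × 471 = 942
    O=O: 1 × 483 = 483
    Σ(broken) = 7045 kJ
  Bonds formed (products):
    C-C: 2 × 340 = 680
    C-H: 8 × 420 = 3360
    C=O: 2 × 815 = 1630
    O-H: 4 × 471 = 1884
    Σ(formed) = 7554 kJ
  ΔH_A = 7045 − 7554 = −509 kJ
Reaction B:
  Bonds broken (reactants):
    Br-Br: 1 × 188 = 188
    C-H: 4 × 420 = 1680
    C=C: 1 × 636 = 636
    Σ(broken) = 2504 kJ
  Bonds formed (products):
    C-Br: 2 × 282 = 564
    C-C: 1 × 340 = 340
    C-H: 4 × 420 = 1680
    Σ(formed) = 2584 kJ
  ΔH_B = 2504 − 2584 = −80 kJ
ΔH_A − ΔH_B = −429 kJ, so reaction A has the more negative ΔH; |ΔH_A − ΔH_B| = 429 kJ.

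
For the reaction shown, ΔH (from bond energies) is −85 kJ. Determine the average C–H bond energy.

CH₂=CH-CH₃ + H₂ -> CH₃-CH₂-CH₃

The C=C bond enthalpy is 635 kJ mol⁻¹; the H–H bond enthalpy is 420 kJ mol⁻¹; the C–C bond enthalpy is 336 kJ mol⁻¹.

D(C–H) ≈ 402 kJ/mol

Let D be the C–H bond energy.
Σ(broken) = 1×336 + 6×D + 1×635 + 1×420 = 1391 + 6D
Σ(formed) = 2×336 + 8×D = 672 + 8D
ΔH = Σ(broken) − Σ(formed) = (1391 + 6D) − (672 + 8D) = +719 − 2D
Setting this equal to −85 kJ gives 2D = 804, so D = 402 kJ/mol.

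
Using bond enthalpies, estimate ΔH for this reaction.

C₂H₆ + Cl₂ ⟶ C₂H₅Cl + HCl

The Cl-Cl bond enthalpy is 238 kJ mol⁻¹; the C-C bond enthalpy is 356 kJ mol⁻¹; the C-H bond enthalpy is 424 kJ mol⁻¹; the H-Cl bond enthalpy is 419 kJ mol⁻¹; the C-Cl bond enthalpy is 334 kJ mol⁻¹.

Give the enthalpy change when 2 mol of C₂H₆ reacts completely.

ΔH = −182 kJ

Bonds broken (reactants):
  C-C: 1 × 356 = 356
  C-H: 6 × 424 = 2544
  Cl-Cl: 1 × 238 = 238
  Σ(broken) = 3138 kJ
Bonds formed (products):
  C-C: 1 × 356 = 356
  C-Cl: 1 × 334 = 334
  C-H: 5 × 424 = 2120
  H-Cl: 1 × 419 = 419
  Σ(formed) = 3229 kJ
ΔH = Σ(broken) − Σ(formed) = 3138 − 3229 = −91 kJ
For 2× the reaction as written: 2 × (−91) = −182 kJ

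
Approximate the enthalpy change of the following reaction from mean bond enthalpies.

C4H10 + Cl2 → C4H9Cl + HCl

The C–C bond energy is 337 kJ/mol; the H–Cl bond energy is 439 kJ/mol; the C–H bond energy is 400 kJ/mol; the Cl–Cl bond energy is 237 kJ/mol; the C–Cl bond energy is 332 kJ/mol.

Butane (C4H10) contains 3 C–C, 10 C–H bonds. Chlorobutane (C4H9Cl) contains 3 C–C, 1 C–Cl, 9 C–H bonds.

ΔH ≈ −134 kJ

Bonds broken (reactants):
  C–C: 3 × 337 = 1011
  C–H: 10 × 400 = 4000
  Cl–Cl: 1 × 237 = 237
  Σ(broken) = 5248 kJ
Bonds formed (products):
  C–C: 3 × 337 = 1011
  C–Cl: 1 × 332 = 332
  C–H: 9 × 400 = 3600
  H–Cl: 1 × 439 = 439
  Σ(formed) = 5382 kJ
ΔH = Σ(broken) − Σ(formed) = 5248 − 5382 = −134 kJ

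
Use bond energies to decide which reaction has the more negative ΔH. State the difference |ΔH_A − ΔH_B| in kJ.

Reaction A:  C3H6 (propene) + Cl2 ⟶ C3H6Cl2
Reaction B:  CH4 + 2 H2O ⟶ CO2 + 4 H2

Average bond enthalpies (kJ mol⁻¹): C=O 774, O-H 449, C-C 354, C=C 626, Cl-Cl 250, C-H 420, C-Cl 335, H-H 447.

Reaction A:
  Bonds broken (reactants):
    C-C: 1 × 354 = 354
    C-H: 6 × 420 = 2520
    C=C: 1 × 626 = 626
    Cl-Cl: 1 × 250 = 250
    Σ(broken) = 3750 kJ
  Bonds formed (products):
    C-C: 2 × 354 = 708
    C-Cl: 2 × 335 = 670
    C-H: 6 × 420 = 2520
    Σ(formed) = 3898 kJ
  ΔH_A = 3750 − 3898 = −148 kJ
Reaction B:
  Bonds broken (reactants):
    C-H: 4 × 420 = 1680
    O-H: 4 × 449 = 1796
    Σ(broken) = 3476 kJ
  Bonds formed (products):
    C=O: 2 × 774 = 1548
    H-H: 4 × 447 = 1788
    Σ(formed) = 3336 kJ
  ΔH_B = 3476 − 3336 = +140 kJ
ΔH_A − ΔH_B = −288 kJ, so reaction A has the more negative ΔH; |ΔH_A − ΔH_B| = 288 kJ.

Reaction A, by 288 kJ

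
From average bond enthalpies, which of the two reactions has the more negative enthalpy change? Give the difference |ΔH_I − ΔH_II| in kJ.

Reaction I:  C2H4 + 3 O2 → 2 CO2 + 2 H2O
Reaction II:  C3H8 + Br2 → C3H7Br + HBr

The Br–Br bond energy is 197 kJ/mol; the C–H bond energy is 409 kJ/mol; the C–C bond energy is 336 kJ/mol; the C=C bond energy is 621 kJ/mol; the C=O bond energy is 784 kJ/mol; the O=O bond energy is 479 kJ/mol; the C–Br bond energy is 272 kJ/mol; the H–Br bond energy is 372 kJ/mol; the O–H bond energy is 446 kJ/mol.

Reaction I:
  Bonds broken (reactants):
    C–H: 4 × 409 = 1636
    C=C: 1 × 621 = 621
    O=O: 3 × 479 = 1437
    Σ(broken) = 3694 kJ
  Bonds formed (products):
    C=O: 4 × 784 = 3136
    O–H: 4 × 446 = 1784
    Σ(formed) = 4920 kJ
  ΔH_I = 3694 − 4920 = −1226 kJ
Reaction II:
  Bonds broken (reactants):
    Br–Br: 1 × 197 = 197
    C–C: 2 × 336 = 672
    C–H: 8 × 409 = 3272
    Σ(broken) = 4141 kJ
  Bonds formed (products):
    C–Br: 1 × 272 = 272
    C–C: 2 × 336 = 672
    C–H: 7 × 409 = 2863
    H–Br: 1 × 372 = 372
    Σ(formed) = 4179 kJ
  ΔH_II = 4141 − 4179 = −38 kJ
ΔH_I − ΔH_II = −1188 kJ, so reaction I has the more negative ΔH; |ΔH_I − ΔH_II| = 1188 kJ.

Reaction I, by 1188 kJ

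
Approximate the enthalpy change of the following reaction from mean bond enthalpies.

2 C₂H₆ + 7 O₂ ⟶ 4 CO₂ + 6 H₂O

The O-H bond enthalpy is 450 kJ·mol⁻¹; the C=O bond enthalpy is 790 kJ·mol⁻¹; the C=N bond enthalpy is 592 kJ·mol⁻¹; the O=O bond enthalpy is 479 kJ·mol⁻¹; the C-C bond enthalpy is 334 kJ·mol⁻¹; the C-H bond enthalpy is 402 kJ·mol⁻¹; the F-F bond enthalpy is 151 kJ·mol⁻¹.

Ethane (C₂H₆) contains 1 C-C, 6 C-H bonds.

Bonds broken (reactants):
  C-C: 2 × 334 = 668
  C-H: 12 × 402 = 4824
  O=O: 7 × 479 = 3353
  Σ(broken) = 8845 kJ
Bonds formed (products):
  C=O: 8 × 790 = 6320
  O-H: 12 × 450 = 5400
  Σ(formed) = 11720 kJ
ΔH = Σ(broken) − Σ(formed) = 8845 − 11720 = −2875 kJ

ΔH ≈ −2875 kJ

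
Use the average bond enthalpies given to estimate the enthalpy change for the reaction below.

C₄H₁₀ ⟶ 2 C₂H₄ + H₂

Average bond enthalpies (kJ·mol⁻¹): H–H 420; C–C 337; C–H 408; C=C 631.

ΔH ≈ +145 kJ

Bonds broken (reactants):
  C–C: 3 × 337 = 1011
  C–H: 10 × 408 = 4080
  Σ(broken) = 5091 kJ
Bonds formed (products):
  C–H: 8 × 408 = 3264
  C=C: 2 × 631 = 1262
  H–H: 1 × 420 = 420
  Σ(formed) = 4946 kJ
ΔH = Σ(broken) − Σ(formed) = 5091 − 4946 = +145 kJ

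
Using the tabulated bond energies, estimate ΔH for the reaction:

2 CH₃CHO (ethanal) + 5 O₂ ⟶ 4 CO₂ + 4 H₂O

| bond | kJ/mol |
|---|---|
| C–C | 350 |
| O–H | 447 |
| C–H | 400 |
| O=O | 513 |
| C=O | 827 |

Bonds broken (reactants):
  C–C: 2 × 350 = 700
  C–H: 8 × 400 = 3200
  C=O: 2 × 827 = 1654
  O=O: 5 × 513 = 2565
  Σ(broken) = 8119 kJ
Bonds formed (products):
  C=O: 8 × 827 = 6616
  O–H: 8 × 447 = 3576
  Σ(formed) = 10192 kJ
ΔH = Σ(broken) − Σ(formed) = 8119 − 10192 = −2073 kJ

ΔH ≈ −2073 kJ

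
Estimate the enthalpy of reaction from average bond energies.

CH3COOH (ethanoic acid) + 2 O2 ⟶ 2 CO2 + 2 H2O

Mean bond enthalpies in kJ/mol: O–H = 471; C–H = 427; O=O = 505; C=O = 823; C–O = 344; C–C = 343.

ΔH ≈ −904 kJ

Bonds broken (reactants):
  C–C: 1 × 343 = 343
  C–H: 3 × 427 = 1281
  C–O: 1 × 344 = 344
  C=O: 1 × 823 = 823
  O–H: 1 × 471 = 471
  O=O: 2 × 505 = 1010
  Σ(broken) = 4272 kJ
Bonds formed (products):
  C=O: 4 × 823 = 3292
  O–H: 4 × 471 = 1884
  Σ(formed) = 5176 kJ
ΔH = Σ(broken) − Σ(formed) = 4272 − 5176 = −904 kJ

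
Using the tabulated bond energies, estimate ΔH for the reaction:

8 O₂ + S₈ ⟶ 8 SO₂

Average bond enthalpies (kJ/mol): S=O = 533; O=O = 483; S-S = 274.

Bonds broken (reactants):
  O=O: 8 × 483 = 3864
  S-S: 8 × 274 = 2192
  Σ(broken) = 6056 kJ
Bonds formed (products):
  S=O: 16 × 533 = 8528
  Σ(formed) = 8528 kJ
ΔH = Σ(broken) − Σ(formed) = 6056 − 8528 = −2472 kJ

ΔH ≈ −2472 kJ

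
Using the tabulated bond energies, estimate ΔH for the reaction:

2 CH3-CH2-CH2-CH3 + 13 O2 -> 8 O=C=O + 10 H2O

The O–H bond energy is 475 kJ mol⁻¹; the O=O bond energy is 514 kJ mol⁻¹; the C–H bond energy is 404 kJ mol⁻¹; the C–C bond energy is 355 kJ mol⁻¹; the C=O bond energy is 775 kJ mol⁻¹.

ΔH ≈ −5008 kJ

Bonds broken (reactants):
  C–C: 6 × 355 = 2130
  C–H: 20 × 404 = 8080
  O=O: 13 × 514 = 6682
  Σ(broken) = 16892 kJ
Bonds formed (products):
  C=O: 16 × 775 = 12400
  O–H: 20 × 475 = 9500
  Σ(formed) = 21900 kJ
ΔH = Σ(broken) − Σ(formed) = 16892 − 21900 = −5008 kJ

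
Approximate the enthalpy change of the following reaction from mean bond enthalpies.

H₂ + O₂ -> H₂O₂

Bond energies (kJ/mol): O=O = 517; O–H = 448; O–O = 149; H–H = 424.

Bonds broken (reactants):
  H–H: 1 × 424 = 424
  O=O: 1 × 517 = 517
  Σ(broken) = 941 kJ
Bonds formed (products):
  O–H: 2 × 448 = 896
  O–O: 1 × 149 = 149
  Σ(formed) = 1045 kJ
ΔH = Σ(broken) − Σ(formed) = 941 − 1045 = −104 kJ

ΔH ≈ −104 kJ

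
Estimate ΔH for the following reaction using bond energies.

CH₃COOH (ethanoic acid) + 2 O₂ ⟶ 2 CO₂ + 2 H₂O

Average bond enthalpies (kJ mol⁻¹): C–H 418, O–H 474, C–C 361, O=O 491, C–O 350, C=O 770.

Bonds broken (reactants):
  C–C: 1 × 361 = 361
  C–H: 3 × 418 = 1254
  C–O: 1 × 350 = 350
  C=O: 1 × 770 = 770
  O–H: 1 × 474 = 474
  O=O: 2 × 491 = 982
  Σ(broken) = 4191 kJ
Bonds formed (products):
  C=O: 4 × 770 = 3080
  O–H: 4 × 474 = 1896
  Σ(formed) = 4976 kJ
ΔH = Σ(broken) − Σ(formed) = 4191 − 4976 = −785 kJ

ΔH ≈ −785 kJ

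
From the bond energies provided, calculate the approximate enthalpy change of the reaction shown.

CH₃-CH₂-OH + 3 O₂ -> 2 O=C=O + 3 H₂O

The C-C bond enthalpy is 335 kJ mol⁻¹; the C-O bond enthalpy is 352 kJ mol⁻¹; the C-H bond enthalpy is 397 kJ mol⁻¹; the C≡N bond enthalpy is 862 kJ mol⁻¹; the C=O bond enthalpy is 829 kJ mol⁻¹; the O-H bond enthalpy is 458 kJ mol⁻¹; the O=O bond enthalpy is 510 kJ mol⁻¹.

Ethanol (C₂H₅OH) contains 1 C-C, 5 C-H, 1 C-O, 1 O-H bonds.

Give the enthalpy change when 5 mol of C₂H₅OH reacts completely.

Bonds broken (reactants):
  C-C: 1 × 335 = 335
  C-H: 5 × 397 = 1985
  C-O: 1 × 352 = 352
  O-H: 1 × 458 = 458
  O=O: 3 × 510 = 1530
  Σ(broken) = 4660 kJ
Bonds formed (products):
  C=O: 4 × 829 = 3316
  O-H: 6 × 458 = 2748
  Σ(formed) = 6064 kJ
ΔH = Σ(broken) − Σ(formed) = 4660 − 6064 = −1404 kJ
For 5× the reaction as written: 5 × (−1404) = −7020 kJ

ΔH = −7020 kJ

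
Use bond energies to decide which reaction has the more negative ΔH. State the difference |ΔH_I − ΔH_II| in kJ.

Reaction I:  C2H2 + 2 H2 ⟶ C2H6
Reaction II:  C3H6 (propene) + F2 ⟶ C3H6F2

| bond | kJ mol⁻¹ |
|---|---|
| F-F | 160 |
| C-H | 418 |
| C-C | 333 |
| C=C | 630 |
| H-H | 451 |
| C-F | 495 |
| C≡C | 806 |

Reaction II, by 236 kJ

Reaction I:
  Bonds broken (reactants):
    C≡C: 1 × 806 = 806
    C-H: 2 × 418 = 836
    H-H: 2 × 451 = 902
    Σ(broken) = 2544 kJ
  Bonds formed (products):
    C-C: 1 × 333 = 333
    C-H: 6 × 418 = 2508
    Σ(formed) = 2841 kJ
  ΔH_I = 2544 − 2841 = −297 kJ
Reaction II:
  Bonds broken (reactants):
    C-C: 1 × 333 = 333
    C-H: 6 × 418 = 2508
    C=C: 1 × 630 = 630
    F-F: 1 × 160 = 160
    Σ(broken) = 3631 kJ
  Bonds formed (products):
    C-C: 2 × 333 = 666
    C-F: 2 × 495 = 990
    C-H: 6 × 418 = 2508
    Σ(formed) = 4164 kJ
  ΔH_II = 3631 − 4164 = −533 kJ
ΔH_I − ΔH_II = +236 kJ, so reaction II has the more negative ΔH; |ΔH_I − ΔH_II| = 236 kJ.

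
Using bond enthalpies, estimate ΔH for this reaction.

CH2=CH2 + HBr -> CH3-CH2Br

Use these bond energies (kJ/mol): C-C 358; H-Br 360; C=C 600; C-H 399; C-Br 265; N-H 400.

ΔH ≈ −62 kJ

Bonds broken (reactants):
  C-H: 4 × 399 = 1596
  C=C: 1 × 600 = 600
  H-Br: 1 × 360 = 360
  Σ(broken) = 2556 kJ
Bonds formed (products):
  C-Br: 1 × 265 = 265
  C-C: 1 × 358 = 358
  C-H: 5 × 399 = 1995
  Σ(formed) = 2618 kJ
ΔH = Σ(broken) − Σ(formed) = 2556 − 2618 = −62 kJ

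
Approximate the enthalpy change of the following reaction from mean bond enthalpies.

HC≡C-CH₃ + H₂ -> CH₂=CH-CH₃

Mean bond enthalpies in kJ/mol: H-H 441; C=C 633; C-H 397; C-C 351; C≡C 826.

ΔH ≈ −160 kJ

Bonds broken (reactants):
  C≡C: 1 × 826 = 826
  C-C: 1 × 351 = 351
  C-H: 4 × 397 = 1588
  H-H: 1 × 441 = 441
  Σ(broken) = 3206 kJ
Bonds formed (products):
  C-C: 1 × 351 = 351
  C-H: 6 × 397 = 2382
  C=C: 1 × 633 = 633
  Σ(formed) = 3366 kJ
ΔH = Σ(broken) − Σ(formed) = 3206 − 3366 = −160 kJ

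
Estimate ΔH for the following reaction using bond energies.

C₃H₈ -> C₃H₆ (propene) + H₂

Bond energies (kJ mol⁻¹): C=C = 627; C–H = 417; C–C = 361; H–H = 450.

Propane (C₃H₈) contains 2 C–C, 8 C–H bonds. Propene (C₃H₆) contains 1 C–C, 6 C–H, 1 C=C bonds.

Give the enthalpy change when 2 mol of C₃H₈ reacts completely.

Bonds broken (reactants):
  C–C: 2 × 361 = 722
  C–H: 8 × 417 = 3336
  Σ(broken) = 4058 kJ
Bonds formed (products):
  C–C: 1 × 361 = 361
  C–H: 6 × 417 = 2502
  C=C: 1 × 627 = 627
  H–H: 1 × 450 = 450
  Σ(formed) = 3940 kJ
ΔH = Σ(broken) − Σ(formed) = 4058 − 3940 = +118 kJ
For 2× the reaction as written: 2 × (+118) = +236 kJ

ΔH = +236 kJ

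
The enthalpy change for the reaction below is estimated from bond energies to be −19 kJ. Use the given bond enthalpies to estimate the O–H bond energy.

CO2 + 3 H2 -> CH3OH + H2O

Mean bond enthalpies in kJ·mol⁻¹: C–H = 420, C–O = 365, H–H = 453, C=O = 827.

D(O–H) ≈ 469 kJ/mol

Let D be the O–H bond energy.
Σ(broken) = 2×827 + 3×453 = 3013
Σ(formed) = 3×420 + 1×365 + 3×D = 1625 + 3D
ΔH = Σ(broken) − Σ(formed) = (3013) − (1625 + 3D) = +1388 − 3D
Setting this equal to −19 kJ gives 3D = 1407, so D = 469 kJ/mol.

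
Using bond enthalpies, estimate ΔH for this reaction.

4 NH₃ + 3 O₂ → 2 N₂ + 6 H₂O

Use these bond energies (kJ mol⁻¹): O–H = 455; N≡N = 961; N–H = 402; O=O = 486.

ΔH ≈ −1100 kJ

Bonds broken (reactants):
  N–H: 12 × 402 = 4824
  O=O: 3 × 486 = 1458
  Σ(broken) = 6282 kJ
Bonds formed (products):
  N≡N: 2 × 961 = 1922
  O–H: 12 × 455 = 5460
  Σ(formed) = 7382 kJ
ΔH = Σ(broken) − Σ(formed) = 6282 − 7382 = −1100 kJ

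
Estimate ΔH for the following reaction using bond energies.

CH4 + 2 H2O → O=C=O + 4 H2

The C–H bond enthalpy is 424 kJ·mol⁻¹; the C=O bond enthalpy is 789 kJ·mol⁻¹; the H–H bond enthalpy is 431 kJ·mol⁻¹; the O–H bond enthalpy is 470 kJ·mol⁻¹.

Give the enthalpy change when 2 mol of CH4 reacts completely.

Bonds broken (reactants):
  C–H: 4 × 424 = 1696
  O–H: 4 × 470 = 1880
  Σ(broken) = 3576 kJ
Bonds formed (products):
  C=O: 2 × 789 = 1578
  H–H: 4 × 431 = 1724
  Σ(formed) = 3302 kJ
ΔH = Σ(broken) − Σ(formed) = 3576 − 3302 = +274 kJ
For 2× the reaction as written: 2 × (+274) = +548 kJ

ΔH = +548 kJ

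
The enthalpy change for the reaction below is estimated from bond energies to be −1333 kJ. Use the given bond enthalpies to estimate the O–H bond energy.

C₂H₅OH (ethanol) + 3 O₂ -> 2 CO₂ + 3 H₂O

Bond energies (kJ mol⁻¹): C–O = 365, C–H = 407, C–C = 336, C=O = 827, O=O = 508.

D(O–H) ≈ 457 kJ/mol

Let D be the O–H bond energy.
Σ(broken) = 1×336 + 5×407 + 1×365 + 1×D + 3×508 = 4260 + D
Σ(formed) = 4×827 + 6×D = 3308 + 6D
ΔH = Σ(broken) − Σ(formed) = (4260 + D) − (3308 + 6D) = +952 − 5D
Setting this equal to −1333 kJ gives 5D = 2285, so D = 457 kJ/mol.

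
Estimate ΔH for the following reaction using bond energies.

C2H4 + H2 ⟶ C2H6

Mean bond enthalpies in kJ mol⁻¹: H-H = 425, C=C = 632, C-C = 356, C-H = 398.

ΔH ≈ −95 kJ

Bonds broken (reactants):
  C-H: 4 × 398 = 1592
  C=C: 1 × 632 = 632
  H-H: 1 × 425 = 425
  Σ(broken) = 2649 kJ
Bonds formed (products):
  C-C: 1 × 356 = 356
  C-H: 6 × 398 = 2388
  Σ(formed) = 2744 kJ
ΔH = Σ(broken) − Σ(formed) = 2649 − 2744 = −95 kJ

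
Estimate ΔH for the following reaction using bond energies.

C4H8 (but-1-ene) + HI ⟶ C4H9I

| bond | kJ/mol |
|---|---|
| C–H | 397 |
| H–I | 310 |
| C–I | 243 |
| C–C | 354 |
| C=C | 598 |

Bonds broken (reactants):
  C–C: 2 × 354 = 708
  C–H: 8 × 397 = 3176
  C=C: 1 × 598 = 598
  H–I: 1 × 310 = 310
  Σ(broken) = 4792 kJ
Bonds formed (products):
  C–C: 3 × 354 = 1062
  C–H: 9 × 397 = 3573
  C–I: 1 × 243 = 243
  Σ(formed) = 4878 kJ
ΔH = Σ(broken) − Σ(formed) = 4792 − 4878 = −86 kJ

ΔH ≈ −86 kJ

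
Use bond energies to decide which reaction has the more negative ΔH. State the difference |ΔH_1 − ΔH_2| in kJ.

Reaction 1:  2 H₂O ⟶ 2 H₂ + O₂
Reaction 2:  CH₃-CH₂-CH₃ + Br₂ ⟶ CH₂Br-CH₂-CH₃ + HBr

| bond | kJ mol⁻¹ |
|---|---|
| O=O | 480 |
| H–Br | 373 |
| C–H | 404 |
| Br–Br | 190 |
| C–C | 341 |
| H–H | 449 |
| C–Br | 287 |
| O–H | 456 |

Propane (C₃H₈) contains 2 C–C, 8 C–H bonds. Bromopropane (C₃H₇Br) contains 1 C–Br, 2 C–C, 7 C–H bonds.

Reaction 2, by 512 kJ

Reaction 1:
  Bonds broken (reactants):
    O–H: 4 × 456 = 1824
    Σ(broken) = 1824 kJ
  Bonds formed (products):
    H–H: 2 × 449 = 898
    O=O: 1 × 480 = 480
    Σ(formed) = 1378 kJ
  ΔH_1 = 1824 − 1378 = +446 kJ
Reaction 2:
  Bonds broken (reactants):
    Br–Br: 1 × 190 = 190
    C–C: 2 × 341 = 682
    C–H: 8 × 404 = 3232
    Σ(broken) = 4104 kJ
  Bonds formed (products):
    C–Br: 1 × 287 = 287
    C–C: 2 × 341 = 682
    C–H: 7 × 404 = 2828
    H–Br: 1 × 373 = 373
    Σ(formed) = 4170 kJ
  ΔH_2 = 4104 − 4170 = −66 kJ
ΔH_1 − ΔH_2 = +512 kJ, so reaction 2 has the more negative ΔH; |ΔH_1 − ΔH_2| = 512 kJ.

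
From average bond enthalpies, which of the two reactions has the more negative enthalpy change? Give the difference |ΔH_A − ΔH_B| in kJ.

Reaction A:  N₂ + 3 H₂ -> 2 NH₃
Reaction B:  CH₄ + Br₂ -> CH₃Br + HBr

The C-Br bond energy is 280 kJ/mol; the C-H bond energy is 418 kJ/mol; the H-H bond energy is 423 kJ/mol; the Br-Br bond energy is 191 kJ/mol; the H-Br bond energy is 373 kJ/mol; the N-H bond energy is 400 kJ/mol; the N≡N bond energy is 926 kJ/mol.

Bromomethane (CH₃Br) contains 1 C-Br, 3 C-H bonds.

Reaction A, by 161 kJ

Reaction A:
  Bonds broken (reactants):
    H-H: 3 × 423 = 1269
    N≡N: 1 × 926 = 926
    Σ(broken) = 2195 kJ
  Bonds formed (products):
    N-H: 6 × 400 = 2400
    Σ(formed) = 2400 kJ
  ΔH_A = 2195 − 2400 = −205 kJ
Reaction B:
  Bonds broken (reactants):
    Br-Br: 1 × 191 = 191
    C-H: 4 × 418 = 1672
    Σ(broken) = 1863 kJ
  Bonds formed (products):
    C-Br: 1 × 280 = 280
    C-H: 3 × 418 = 1254
    H-Br: 1 × 373 = 373
    Σ(formed) = 1907 kJ
  ΔH_B = 1863 − 1907 = −44 kJ
ΔH_A − ΔH_B = −161 kJ, so reaction A has the more negative ΔH; |ΔH_A − ΔH_B| = 161 kJ.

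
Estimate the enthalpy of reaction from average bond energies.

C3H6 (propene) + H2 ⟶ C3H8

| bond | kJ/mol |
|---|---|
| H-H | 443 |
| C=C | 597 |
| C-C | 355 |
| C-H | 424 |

Bonds broken (reactants):
  C-C: 1 × 355 = 355
  C-H: 6 × 424 = 2544
  C=C: 1 × 597 = 597
  H-H: 1 × 443 = 443
  Σ(broken) = 3939 kJ
Bonds formed (products):
  C-C: 2 × 355 = 710
  C-H: 8 × 424 = 3392
  Σ(formed) = 4102 kJ
ΔH = Σ(broken) − Σ(formed) = 3939 − 4102 = −163 kJ

ΔH ≈ −163 kJ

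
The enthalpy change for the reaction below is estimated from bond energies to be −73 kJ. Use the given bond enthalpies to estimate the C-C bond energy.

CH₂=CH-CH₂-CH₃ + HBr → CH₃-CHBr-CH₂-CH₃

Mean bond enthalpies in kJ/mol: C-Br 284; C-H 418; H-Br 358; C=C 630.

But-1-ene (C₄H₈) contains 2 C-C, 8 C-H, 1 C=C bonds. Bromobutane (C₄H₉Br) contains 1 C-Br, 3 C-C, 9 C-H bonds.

D(C-C) ≈ 359 kJ/mol

Let D be the C-C bond energy.
Σ(broken) = 2×D + 8×418 + 1×630 + 1×358 = 4332 + 2D
Σ(formed) = 1×284 + 3×D + 9×418 = 4046 + 3D
ΔH = Σ(broken) − Σ(formed) = (4332 + 2D) − (4046 + 3D) = +286 − D
Setting this equal to −73 kJ gives D = 359 kJ/mol.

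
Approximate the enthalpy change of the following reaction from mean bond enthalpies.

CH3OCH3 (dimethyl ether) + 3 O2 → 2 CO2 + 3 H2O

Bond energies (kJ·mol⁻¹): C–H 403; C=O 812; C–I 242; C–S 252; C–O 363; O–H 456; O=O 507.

Bonds broken (reactants):
  C–H: 6 × 403 = 2418
  C–O: 2 × 363 = 726
  O=O: 3 × 507 = 1521
  Σ(broken) = 4665 kJ
Bonds formed (products):
  C=O: 4 × 812 = 3248
  O–H: 6 × 456 = 2736
  Σ(formed) = 5984 kJ
ΔH = Σ(broken) − Σ(formed) = 4665 − 5984 = −1319 kJ

ΔH ≈ −1319 kJ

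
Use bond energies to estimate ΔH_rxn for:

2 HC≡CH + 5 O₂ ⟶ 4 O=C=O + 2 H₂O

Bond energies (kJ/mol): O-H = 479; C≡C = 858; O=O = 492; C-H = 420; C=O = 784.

Bonds broken (reactants):
  C≡C: 2 × 858 = 1716
  C-H: 4 × 420 = 1680
  O=O: 5 × 492 = 2460
  Σ(broken) = 5856 kJ
Bonds formed (products):
  C=O: 8 × 784 = 6272
  O-H: 4 × 479 = 1916
  Σ(formed) = 8188 kJ
ΔH = Σ(broken) − Σ(formed) = 5856 − 8188 = −2332 kJ

ΔH ≈ −2332 kJ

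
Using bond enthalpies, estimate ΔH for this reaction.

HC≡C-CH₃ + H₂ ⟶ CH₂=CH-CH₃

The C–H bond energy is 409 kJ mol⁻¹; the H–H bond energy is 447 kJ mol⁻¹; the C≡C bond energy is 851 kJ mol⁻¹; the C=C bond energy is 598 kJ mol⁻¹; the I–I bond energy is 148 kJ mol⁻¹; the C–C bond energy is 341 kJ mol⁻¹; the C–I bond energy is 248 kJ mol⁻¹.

Bonds broken (reactants):
  C≡C: 1 × 851 = 851
  C–C: 1 × 341 = 341
  C–H: 4 × 409 = 1636
  H–H: 1 × 447 = 447
  Σ(broken) = 3275 kJ
Bonds formed (products):
  C–C: 1 × 341 = 341
  C–H: 6 × 409 = 2454
  C=C: 1 × 598 = 598
  Σ(formed) = 3393 kJ
ΔH = Σ(broken) − Σ(formed) = 3275 − 3393 = −118 kJ

ΔH ≈ −118 kJ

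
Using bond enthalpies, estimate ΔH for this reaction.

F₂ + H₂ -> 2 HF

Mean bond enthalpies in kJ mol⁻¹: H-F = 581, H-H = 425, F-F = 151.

Bonds broken (reactants):
  F-F: 1 × 151 = 151
  H-H: 1 × 425 = 425
  Σ(broken) = 576 kJ
Bonds formed (products):
  H-F: 2 × 581 = 1162
  Σ(formed) = 1162 kJ
ΔH = Σ(broken) − Σ(formed) = 576 − 1162 = −586 kJ

ΔH ≈ −586 kJ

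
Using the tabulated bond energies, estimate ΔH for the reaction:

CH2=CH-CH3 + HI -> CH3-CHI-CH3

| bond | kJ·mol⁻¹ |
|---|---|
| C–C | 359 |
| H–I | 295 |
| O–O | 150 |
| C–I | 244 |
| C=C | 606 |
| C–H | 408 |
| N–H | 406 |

Bonds broken (reactants):
  C–C: 1 × 359 = 359
  C–H: 6 × 408 = 2448
  C=C: 1 × 606 = 606
  H–I: 1 × 295 = 295
  Σ(broken) = 3708 kJ
Bonds formed (products):
  C–C: 2 × 359 = 718
  C–H: 7 × 408 = 2856
  C–I: 1 × 244 = 244
  Σ(formed) = 3818 kJ
ΔH = Σ(broken) − Σ(formed) = 3708 − 3818 = −110 kJ

ΔH ≈ −110 kJ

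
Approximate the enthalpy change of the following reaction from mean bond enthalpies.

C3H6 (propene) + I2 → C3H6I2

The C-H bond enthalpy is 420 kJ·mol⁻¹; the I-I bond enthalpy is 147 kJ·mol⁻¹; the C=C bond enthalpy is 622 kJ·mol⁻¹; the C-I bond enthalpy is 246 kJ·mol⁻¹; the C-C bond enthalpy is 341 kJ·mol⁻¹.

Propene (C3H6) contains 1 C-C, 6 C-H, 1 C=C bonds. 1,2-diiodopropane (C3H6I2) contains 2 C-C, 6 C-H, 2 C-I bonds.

Bonds broken (reactants):
  C-C: 1 × 341 = 341
  C-H: 6 × 420 = 2520
  C=C: 1 × 622 = 622
  I-I: 1 × 147 = 147
  Σ(broken) = 3630 kJ
Bonds formed (products):
  C-C: 2 × 341 = 682
  C-H: 6 × 420 = 2520
  C-I: 2 × 246 = 492
  Σ(formed) = 3694 kJ
ΔH = Σ(broken) − Σ(formed) = 3630 − 3694 = −64 kJ

ΔH ≈ −64 kJ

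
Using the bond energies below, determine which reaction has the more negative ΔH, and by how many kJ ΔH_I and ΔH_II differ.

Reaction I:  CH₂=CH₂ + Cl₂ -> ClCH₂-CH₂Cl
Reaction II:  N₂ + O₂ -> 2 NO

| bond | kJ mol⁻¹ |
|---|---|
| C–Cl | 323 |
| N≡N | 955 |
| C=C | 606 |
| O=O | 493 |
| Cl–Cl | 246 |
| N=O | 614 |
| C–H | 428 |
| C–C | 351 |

Reaction I, by 365 kJ

Reaction I:
  Bonds broken (reactants):
    C–H: 4 × 428 = 1712
    C=C: 1 × 606 = 606
    Cl–Cl: 1 × 246 = 246
    Σ(broken) = 2564 kJ
  Bonds formed (products):
    C–C: 1 × 351 = 351
    C–Cl: 2 × 323 = 646
    C–H: 4 × 428 = 1712
    Σ(formed) = 2709 kJ
  ΔH_I = 2564 − 2709 = −145 kJ
Reaction II:
  Bonds broken (reactants):
    N≡N: 1 × 955 = 955
    O=O: 1 × 493 = 493
    Σ(broken) = 1448 kJ
  Bonds formed (products):
    N=O: 2 × 614 = 1228
    Σ(formed) = 1228 kJ
  ΔH_II = 1448 − 1228 = +220 kJ
ΔH_I − ΔH_II = −365 kJ, so reaction I has the more negative ΔH; |ΔH_I − ΔH_II| = 365 kJ.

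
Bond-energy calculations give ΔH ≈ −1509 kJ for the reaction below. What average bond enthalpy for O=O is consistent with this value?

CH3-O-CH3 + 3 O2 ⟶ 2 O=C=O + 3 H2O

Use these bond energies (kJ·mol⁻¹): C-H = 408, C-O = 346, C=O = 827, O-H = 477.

Let D be the O=O bond energy.
Σ(broken) = 6×408 + 2×346 + 3×D = 3140 + 3D
Σ(formed) = 4×827 + 6×477 = 6170
ΔH = Σ(broken) − Σ(formed) = (3140 + 3D) − (6170) = −3030 + 3D
Setting this equal to −1509 kJ gives 3D = 1521, so D = 507 kJ/mol.

D(O=O) ≈ 507 kJ/mol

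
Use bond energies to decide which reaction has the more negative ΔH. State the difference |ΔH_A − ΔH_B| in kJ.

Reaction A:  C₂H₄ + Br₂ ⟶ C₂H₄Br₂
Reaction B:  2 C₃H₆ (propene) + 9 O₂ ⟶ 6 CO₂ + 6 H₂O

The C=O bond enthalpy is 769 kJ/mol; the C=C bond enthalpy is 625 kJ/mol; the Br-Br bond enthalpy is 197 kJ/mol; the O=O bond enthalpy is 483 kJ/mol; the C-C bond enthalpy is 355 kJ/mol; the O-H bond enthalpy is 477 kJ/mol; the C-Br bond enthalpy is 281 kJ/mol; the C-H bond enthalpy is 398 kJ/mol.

Reaction A:
  Bonds broken (reactants):
    Br-Br: 1 × 197 = 197
    C-H: 4 × 398 = 1592
    C=C: 1 × 625 = 625
    Σ(broken) = 2414 kJ
  Bonds formed (products):
    C-Br: 2 × 281 = 562
    C-C: 1 × 355 = 355
    C-H: 4 × 398 = 1592
    Σ(formed) = 2509 kJ
  ΔH_A = 2414 − 2509 = −95 kJ
Reaction B:
  Bonds broken (reactants):
    C-C: 2 × 355 = 710
    C-H: 12 × 398 = 4776
    C=C: 2 × 625 = 1250
    O=O: 9 × 483 = 4347
    Σ(broken) = 11083 kJ
  Bonds formed (products):
    C=O: 12 × 769 = 9228
    O-H: 12 × 477 = 5724
    Σ(formed) = 14952 kJ
  ΔH_B = 11083 − 14952 = −3869 kJ
ΔH_A − ΔH_B = +3774 kJ, so reaction B has the more negative ΔH; |ΔH_A − ΔH_B| = 3774 kJ.

Reaction B, by 3774 kJ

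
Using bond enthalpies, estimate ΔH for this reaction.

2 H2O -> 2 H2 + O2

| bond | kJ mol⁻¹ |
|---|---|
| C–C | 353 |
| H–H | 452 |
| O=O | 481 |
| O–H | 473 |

ΔH ≈ +507 kJ

Bonds broken (reactants):
  O–H: 4 × 473 = 1892
  Σ(broken) = 1892 kJ
Bonds formed (products):
  H–H: 2 × 452 = 904
  O=O: 1 × 481 = 481
  Σ(formed) = 1385 kJ
ΔH = Σ(broken) − Σ(formed) = 1892 − 1385 = +507 kJ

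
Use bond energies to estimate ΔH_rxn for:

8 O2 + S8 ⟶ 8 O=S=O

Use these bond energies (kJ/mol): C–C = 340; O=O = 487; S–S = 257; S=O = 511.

ΔH ≈ −2224 kJ

Bonds broken (reactants):
  O=O: 8 × 487 = 3896
  S–S: 8 × 257 = 2056
  Σ(broken) = 5952 kJ
Bonds formed (products):
  S=O: 16 × 511 = 8176
  Σ(formed) = 8176 kJ
ΔH = Σ(broken) − Σ(formed) = 5952 − 8176 = −2224 kJ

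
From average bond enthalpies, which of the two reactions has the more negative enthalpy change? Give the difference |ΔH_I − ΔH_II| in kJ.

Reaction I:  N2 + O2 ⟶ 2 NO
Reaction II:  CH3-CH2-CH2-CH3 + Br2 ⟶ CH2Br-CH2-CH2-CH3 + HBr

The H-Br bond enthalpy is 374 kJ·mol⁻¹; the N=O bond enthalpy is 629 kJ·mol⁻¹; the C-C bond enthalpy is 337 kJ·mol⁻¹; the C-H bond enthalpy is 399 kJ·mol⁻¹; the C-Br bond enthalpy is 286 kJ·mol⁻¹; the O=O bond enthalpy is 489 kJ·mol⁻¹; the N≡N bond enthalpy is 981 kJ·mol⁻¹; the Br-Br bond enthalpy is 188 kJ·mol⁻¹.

Reaction II, by 285 kJ

Reaction I:
  Bonds broken (reactants):
    N≡N: 1 × 981 = 981
    O=O: 1 × 489 = 489
    Σ(broken) = 1470 kJ
  Bonds formed (products):
    N=O: 2 × 629 = 1258
    Σ(formed) = 1258 kJ
  ΔH_I = 1470 − 1258 = +212 kJ
Reaction II:
  Bonds broken (reactants):
    Br-Br: 1 × 188 = 188
    C-C: 3 × 337 = 1011
    C-H: 10 × 399 = 3990
    Σ(broken) = 5189 kJ
  Bonds formed (products):
    C-Br: 1 × 286 = 286
    C-C: 3 × 337 = 1011
    C-H: 9 × 399 = 3591
    H-Br: 1 × 374 = 374
    Σ(formed) = 5262 kJ
  ΔH_II = 5189 − 5262 = −73 kJ
ΔH_I − ΔH_II = +285 kJ, so reaction II has the more negative ΔH; |ΔH_I − ΔH_II| = 285 kJ.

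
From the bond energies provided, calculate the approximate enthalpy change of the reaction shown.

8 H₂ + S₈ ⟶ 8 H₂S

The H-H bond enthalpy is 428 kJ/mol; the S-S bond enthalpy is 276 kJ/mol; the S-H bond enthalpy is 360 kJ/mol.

ΔH ≈ −128 kJ

Bonds broken (reactants):
  H-H: 8 × 428 = 3424
  S-S: 8 × 276 = 2208
  Σ(broken) = 5632 kJ
Bonds formed (products):
  S-H: 16 × 360 = 5760
  Σ(formed) = 5760 kJ
ΔH = Σ(broken) − Σ(formed) = 5632 − 5760 = −128 kJ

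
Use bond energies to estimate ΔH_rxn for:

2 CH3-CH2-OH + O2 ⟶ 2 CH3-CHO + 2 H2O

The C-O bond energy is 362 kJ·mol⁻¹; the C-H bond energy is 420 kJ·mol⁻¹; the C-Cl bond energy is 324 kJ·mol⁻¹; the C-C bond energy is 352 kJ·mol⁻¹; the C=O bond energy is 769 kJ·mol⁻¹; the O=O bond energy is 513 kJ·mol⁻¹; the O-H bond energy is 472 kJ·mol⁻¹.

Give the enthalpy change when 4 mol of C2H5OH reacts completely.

Bonds broken (reactants):
  C-C: 2 × 352 = 704
  C-H: 10 × 420 = 4200
  C-O: 2 × 362 = 724
  O-H: 2 × 472 = 944
  O=O: 1 × 513 = 513
  Σ(broken) = 7085 kJ
Bonds formed (products):
  C-C: 2 × 352 = 704
  C-H: 8 × 420 = 3360
  C=O: 2 × 769 = 1538
  O-H: 4 × 472 = 1888
  Σ(formed) = 7490 kJ
ΔH = Σ(broken) − Σ(formed) = 7085 − 7490 = −405 kJ
For 2× the reaction as written: 2 × (−405) = −810 kJ

ΔH = −810 kJ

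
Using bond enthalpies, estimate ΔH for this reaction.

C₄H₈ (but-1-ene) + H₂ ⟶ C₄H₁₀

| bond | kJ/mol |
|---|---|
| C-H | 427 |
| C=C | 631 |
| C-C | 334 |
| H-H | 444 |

ΔH ≈ −113 kJ

Bonds broken (reactants):
  C-C: 2 × 334 = 668
  C-H: 8 × 427 = 3416
  C=C: 1 × 631 = 631
  H-H: 1 × 444 = 444
  Σ(broken) = 5159 kJ
Bonds formed (products):
  C-C: 3 × 334 = 1002
  C-H: 10 × 427 = 4270
  Σ(formed) = 5272 kJ
ΔH = Σ(broken) − Σ(formed) = 5159 − 5272 = −113 kJ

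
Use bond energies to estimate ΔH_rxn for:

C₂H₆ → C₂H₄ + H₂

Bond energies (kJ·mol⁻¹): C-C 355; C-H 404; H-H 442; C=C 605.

Bonds broken (reactants):
  C-C: 1 × 355 = 355
  C-H: 6 × 404 = 2424
  Σ(broken) = 2779 kJ
Bonds formed (products):
  C-H: 4 × 404 = 1616
  C=C: 1 × 605 = 605
  H-H: 1 × 442 = 442
  Σ(formed) = 2663 kJ
ΔH = Σ(broken) − Σ(formed) = 2779 − 2663 = +116 kJ

ΔH ≈ +116 kJ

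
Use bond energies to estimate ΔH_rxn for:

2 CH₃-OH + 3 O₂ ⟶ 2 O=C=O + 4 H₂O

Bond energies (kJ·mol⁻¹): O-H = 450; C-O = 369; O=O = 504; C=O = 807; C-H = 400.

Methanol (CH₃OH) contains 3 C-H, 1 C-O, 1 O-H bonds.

Bonds broken (reactants):
  C-H: 6 × 400 = 2400
  C-O: 2 × 369 = 738
  O-H: 2 × 450 = 900
  O=O: 3 × 504 = 1512
  Σ(broken) = 5550 kJ
Bonds formed (products):
  C=O: 4 × 807 = 3228
  O-H: 8 × 450 = 3600
  Σ(formed) = 6828 kJ
ΔH = Σ(broken) − Σ(formed) = 5550 − 6828 = −1278 kJ

ΔH ≈ −1278 kJ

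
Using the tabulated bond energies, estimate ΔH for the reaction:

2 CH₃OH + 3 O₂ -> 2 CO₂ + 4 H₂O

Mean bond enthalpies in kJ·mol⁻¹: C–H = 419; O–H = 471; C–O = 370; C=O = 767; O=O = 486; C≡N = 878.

Bonds broken (reactants):
  C–H: 6 × 419 = 2514
  C–O: 2 × 370 = 740
  O–H: 2 × 471 = 942
  O=O: 3 × 486 = 1458
  Σ(broken) = 5654 kJ
Bonds formed (products):
  C=O: 4 × 767 = 3068
  O–H: 8 × 471 = 3768
  Σ(formed) = 6836 kJ
ΔH = Σ(broken) − Σ(formed) = 5654 − 6836 = −1182 kJ

ΔH ≈ −1182 kJ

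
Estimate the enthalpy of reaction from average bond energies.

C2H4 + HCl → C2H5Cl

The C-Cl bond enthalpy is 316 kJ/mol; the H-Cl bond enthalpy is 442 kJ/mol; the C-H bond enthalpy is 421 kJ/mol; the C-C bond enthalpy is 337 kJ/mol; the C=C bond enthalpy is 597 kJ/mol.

Bonds broken (reactants):
  C-H: 4 × 421 = 1684
  C=C: 1 × 597 = 597
  H-Cl: 1 × 442 = 442
  Σ(broken) = 2723 kJ
Bonds formed (products):
  C-C: 1 × 337 = 337
  C-Cl: 1 × 316 = 316
  C-H: 5 × 421 = 2105
  Σ(formed) = 2758 kJ
ΔH = Σ(broken) − Σ(formed) = 2723 − 2758 = −35 kJ

ΔH ≈ −35 kJ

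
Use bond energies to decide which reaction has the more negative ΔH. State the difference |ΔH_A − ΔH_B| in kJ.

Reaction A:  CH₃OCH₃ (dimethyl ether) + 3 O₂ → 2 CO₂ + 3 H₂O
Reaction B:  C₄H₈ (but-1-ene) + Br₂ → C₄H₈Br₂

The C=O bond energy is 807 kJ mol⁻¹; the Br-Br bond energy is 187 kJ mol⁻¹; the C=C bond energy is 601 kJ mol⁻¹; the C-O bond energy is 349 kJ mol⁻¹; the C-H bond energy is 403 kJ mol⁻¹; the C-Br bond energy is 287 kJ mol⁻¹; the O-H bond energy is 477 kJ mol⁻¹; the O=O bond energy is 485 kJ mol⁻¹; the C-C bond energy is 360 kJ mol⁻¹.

Reaction A, by 1373 kJ

Reaction A:
  Bonds broken (reactants):
    C-H: 6 × 403 = 2418
    C-O: 2 × 349 = 698
    O=O: 3 × 485 = 1455
    Σ(broken) = 4571 kJ
  Bonds formed (products):
    C=O: 4 × 807 = 3228
    O-H: 6 × 477 = 2862
    Σ(formed) = 6090 kJ
  ΔH_A = 4571 − 6090 = −1519 kJ
Reaction B:
  Bonds broken (reactants):
    Br-Br: 1 × 187 = 187
    C-C: 2 × 360 = 720
    C-H: 8 × 403 = 3224
    C=C: 1 × 601 = 601
    Σ(broken) = 4732 kJ
  Bonds formed (products):
    C-Br: 2 × 287 = 574
    C-C: 3 × 360 = 1080
    C-H: 8 × 403 = 3224
    Σ(formed) = 4878 kJ
  ΔH_B = 4732 − 4878 = −146 kJ
ΔH_A − ΔH_B = −1373 kJ, so reaction A has the more negative ΔH; |ΔH_A − ΔH_B| = 1373 kJ.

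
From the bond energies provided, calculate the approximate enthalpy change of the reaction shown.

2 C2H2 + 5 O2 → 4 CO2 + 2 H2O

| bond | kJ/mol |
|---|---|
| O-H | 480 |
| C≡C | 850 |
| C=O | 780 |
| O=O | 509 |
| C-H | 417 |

ΔH ≈ −2247 kJ

Bonds broken (reactants):
  C≡C: 2 × 850 = 1700
  C-H: 4 × 417 = 1668
  O=O: 5 × 509 = 2545
  Σ(broken) = 5913 kJ
Bonds formed (products):
  C=O: 8 × 780 = 6240
  O-H: 4 × 480 = 1920
  Σ(formed) = 8160 kJ
ΔH = Σ(broken) − Σ(formed) = 5913 − 8160 = −2247 kJ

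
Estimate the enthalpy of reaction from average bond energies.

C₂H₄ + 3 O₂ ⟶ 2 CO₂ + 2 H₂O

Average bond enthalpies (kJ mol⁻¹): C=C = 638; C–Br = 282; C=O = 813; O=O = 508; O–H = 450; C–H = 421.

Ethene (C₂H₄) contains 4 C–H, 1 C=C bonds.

Bonds broken (reactants):
  C–H: 4 × 421 = 1684
  C=C: 1 × 638 = 638
  O=O: 3 × 508 = 1524
  Σ(broken) = 3846 kJ
Bonds formed (products):
  C=O: 4 × 813 = 3252
  O–H: 4 × 450 = 1800
  Σ(formed) = 5052 kJ
ΔH = Σ(broken) − Σ(formed) = 3846 − 5052 = −1206 kJ

ΔH ≈ −1206 kJ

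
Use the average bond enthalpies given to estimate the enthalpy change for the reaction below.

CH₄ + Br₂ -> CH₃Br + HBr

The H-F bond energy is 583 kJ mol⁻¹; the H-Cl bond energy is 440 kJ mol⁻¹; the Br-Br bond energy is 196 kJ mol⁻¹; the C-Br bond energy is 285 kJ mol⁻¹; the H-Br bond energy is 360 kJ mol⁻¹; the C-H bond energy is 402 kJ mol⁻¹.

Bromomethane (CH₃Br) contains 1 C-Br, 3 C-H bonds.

Bonds broken (reactants):
  Br-Br: 1 × 196 = 196
  C-H: 4 × 402 = 1608
  Σ(broken) = 1804 kJ
Bonds formed (products):
  C-Br: 1 × 285 = 285
  C-H: 3 × 402 = 1206
  H-Br: 1 × 360 = 360
  Σ(formed) = 1851 kJ
ΔH = Σ(broken) − Σ(formed) = 1804 − 1851 = −47 kJ

ΔH ≈ −47 kJ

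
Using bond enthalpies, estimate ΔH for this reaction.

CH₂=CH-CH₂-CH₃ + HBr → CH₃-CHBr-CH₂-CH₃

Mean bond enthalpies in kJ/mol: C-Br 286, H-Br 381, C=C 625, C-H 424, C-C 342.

ΔH ≈ −46 kJ

Bonds broken (reactants):
  C-C: 2 × 342 = 684
  C-H: 8 × 424 = 3392
  C=C: 1 × 625 = 625
  H-Br: 1 × 381 = 381
  Σ(broken) = 5082 kJ
Bonds formed (products):
  C-Br: 1 × 286 = 286
  C-C: 3 × 342 = 1026
  C-H: 9 × 424 = 3816
  Σ(formed) = 5128 kJ
ΔH = Σ(broken) − Σ(formed) = 5082 − 5128 = −46 kJ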